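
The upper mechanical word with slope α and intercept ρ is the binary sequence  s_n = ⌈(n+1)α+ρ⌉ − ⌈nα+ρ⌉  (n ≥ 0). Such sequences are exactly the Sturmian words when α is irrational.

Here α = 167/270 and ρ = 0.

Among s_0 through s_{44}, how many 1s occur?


28

#1s = Σ_{n=0}^{44} s_n = Σ_{n=0}^{44} (⌈(n+1)α+ρ⌉ − ⌈nα+ρ⌉)
the sum telescopes: every ⌈nα+ρ⌉ with 0 < n < 45 appears once with + and once with −, leaving ⌈45α+ρ⌉ − ⌈0·α+ρ⌉
45α + ρ = (45·167) / 270 = 7515/270
ρ = 0/270
⌈7515/270⌉ = 28,  ⌈0/270⌉ = 0
#1s = 28 − 0 = 28


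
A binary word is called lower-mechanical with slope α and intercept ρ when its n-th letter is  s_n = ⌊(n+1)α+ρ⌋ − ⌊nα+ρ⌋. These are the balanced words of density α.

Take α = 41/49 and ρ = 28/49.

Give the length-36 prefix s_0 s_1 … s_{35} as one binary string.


n=0: ⌊(1·41+28)/49⌋ − ⌊(0·41+28)/49⌋ = ⌊69/49⌋ − ⌊28/49⌋ = 1 − 0 = 1
n=1: ⌊(2·41+28)/49⌋ − ⌊(1·41+28)/49⌋ = ⌊110/49⌋ − ⌊69/49⌋ = 2 − 1 = 1
n=2: ⌊(3·41+28)/49⌋ − ⌊(2·41+28)/49⌋ = ⌊151/49⌋ − ⌊110/49⌋ = 3 − 2 = 1
n=3: ⌊(4·41+28)/49⌋ − ⌊(3·41+28)/49⌋ = ⌊192/49⌋ − ⌊151/49⌋ = 3 − 3 = 0
n=4: ⌊(5·41+28)/49⌋ − ⌊(4·41+28)/49⌋ = ⌊233/49⌋ − ⌊192/49⌋ = 4 − 3 = 1
n=5: ⌊(6·41+28)/49⌋ − ⌊(5·41+28)/49⌋ = ⌊274/49⌋ − ⌊233/49⌋ = 5 − 4 = 1
n=6: ⌊(7·41+28)/49⌋ − ⌊(6·41+28)/49⌋ = ⌊315/49⌋ − ⌊274/49⌋ = 6 − 5 = 1
n=7: ⌊(8·41+28)/49⌋ − ⌊(7·41+28)/49⌋ = ⌊356/49⌋ − ⌊315/49⌋ = 7 − 6 = 1
n=8: ⌊(9·41+28)/49⌋ − ⌊(8·41+28)/49⌋ = ⌊397/49⌋ − ⌊356/49⌋ = 8 − 7 = 1
n=9: ⌊(10·41+28)/49⌋ − ⌊(9·41+28)/49⌋ = ⌊438/49⌋ − ⌊397/49⌋ = 8 − 8 = 0
n=10: ⌊(11·41+28)/49⌋ − ⌊(10·41+28)/49⌋ = ⌊479/49⌋ − ⌊438/49⌋ = 9 − 8 = 1
n=11: ⌊(12·41+28)/49⌋ − ⌊(11·41+28)/49⌋ = ⌊520/49⌋ − ⌊479/49⌋ = 10 − 9 = 1
n=12: ⌊(13·41+28)/49⌋ − ⌊(12·41+28)/49⌋ = ⌊561/49⌋ − ⌊520/49⌋ = 11 − 10 = 1
n=13: ⌊(14·41+28)/49⌋ − ⌊(13·41+28)/49⌋ = ⌊602/49⌋ − ⌊561/49⌋ = 12 − 11 = 1
n=14: ⌊(15·41+28)/49⌋ − ⌊(14·41+28)/49⌋ = ⌊643/49⌋ − ⌊602/49⌋ = 13 − 12 = 1
n=15: ⌊(16·41+28)/49⌋ − ⌊(15·41+28)/49⌋ = ⌊684/49⌋ − ⌊643/49⌋ = 13 − 13 = 0
n=16: ⌊(17·41+28)/49⌋ − ⌊(16·41+28)/49⌋ = ⌊725/49⌋ − ⌊684/49⌋ = 14 − 13 = 1
n=17: ⌊(18·41+28)/49⌋ − ⌊(17·41+28)/49⌋ = ⌊766/49⌋ − ⌊725/49⌋ = 15 − 14 = 1
n=18: ⌊(19·41+28)/49⌋ − ⌊(18·41+28)/49⌋ = ⌊807/49⌋ − ⌊766/49⌋ = 16 − 15 = 1
n=19: ⌊(20·41+28)/49⌋ − ⌊(19·41+28)/49⌋ = ⌊848/49⌋ − ⌊807/49⌋ = 17 − 16 = 1
n=20: ⌊(21·41+28)/49⌋ − ⌊(20·41+28)/49⌋ = ⌊889/49⌋ − ⌊848/49⌋ = 18 − 17 = 1
n=21: ⌊(22·41+28)/49⌋ − ⌊(21·41+28)/49⌋ = ⌊930/49⌋ − ⌊889/49⌋ = 18 − 18 = 0
n=22: ⌊(23·41+28)/49⌋ − ⌊(22·41+28)/49⌋ = ⌊971/49⌋ − ⌊930/49⌋ = 19 − 18 = 1
n=23: ⌊(24·41+28)/49⌋ − ⌊(23·41+28)/49⌋ = ⌊1012/49⌋ − ⌊971/49⌋ = 20 − 19 = 1
n=24: ⌊(25·41+28)/49⌋ − ⌊(24·41+28)/49⌋ = ⌊1053/49⌋ − ⌊1012/49⌋ = 21 − 20 = 1
n=25: ⌊(26·41+28)/49⌋ − ⌊(25·41+28)/49⌋ = ⌊1094/49⌋ − ⌊1053/49⌋ = 22 − 21 = 1
n=26: ⌊(27·41+28)/49⌋ − ⌊(26·41+28)/49⌋ = ⌊1135/49⌋ − ⌊1094/49⌋ = 23 − 22 = 1
n=27: ⌊(28·41+28)/49⌋ − ⌊(27·41+28)/49⌋ = ⌊1176/49⌋ − ⌊1135/49⌋ = 24 − 23 = 1
n=28: ⌊(29·41+28)/49⌋ − ⌊(28·41+28)/49⌋ = ⌊1217/49⌋ − ⌊1176/49⌋ = 24 − 24 = 0
n=29: ⌊(30·41+28)/49⌋ − ⌊(29·41+28)/49⌋ = ⌊1258/49⌋ − ⌊1217/49⌋ = 25 − 24 = 1
n=30: ⌊(31·41+28)/49⌋ − ⌊(30·41+28)/49⌋ = ⌊1299/49⌋ − ⌊1258/49⌋ = 26 − 25 = 1
n=31: ⌊(32·41+28)/49⌋ − ⌊(31·41+28)/49⌋ = ⌊1340/49⌋ − ⌊1299/49⌋ = 27 − 26 = 1
n=32: ⌊(33·41+28)/49⌋ − ⌊(32·41+28)/49⌋ = ⌊1381/49⌋ − ⌊1340/49⌋ = 28 − 27 = 1
n=33: ⌊(34·41+28)/49⌋ − ⌊(33·41+28)/49⌋ = ⌊1422/49⌋ − ⌊1381/49⌋ = 29 − 28 = 1
n=34: ⌊(35·41+28)/49⌋ − ⌊(34·41+28)/49⌋ = ⌊1463/49⌋ − ⌊1422/49⌋ = 29 − 29 = 0
n=35: ⌊(36·41+28)/49⌋ − ⌊(35·41+28)/49⌋ = ⌊1504/49⌋ − ⌊1463/49⌋ = 30 − 29 = 1

111011111011111011111011111101111101


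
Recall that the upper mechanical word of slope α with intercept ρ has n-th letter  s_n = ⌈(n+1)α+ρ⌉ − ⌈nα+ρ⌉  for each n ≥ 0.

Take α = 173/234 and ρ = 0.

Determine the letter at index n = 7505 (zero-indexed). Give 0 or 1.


1

(n+1)α + ρ = (7506·173) / 234 = 1298538/234
nα + ρ     = (7505·173) / 234 = 1298365/234
⌈1298538/234⌉ = 5550,  ⌈1298365/234⌉ = 5549
s_{7505} = 5550 − 5549 = 1


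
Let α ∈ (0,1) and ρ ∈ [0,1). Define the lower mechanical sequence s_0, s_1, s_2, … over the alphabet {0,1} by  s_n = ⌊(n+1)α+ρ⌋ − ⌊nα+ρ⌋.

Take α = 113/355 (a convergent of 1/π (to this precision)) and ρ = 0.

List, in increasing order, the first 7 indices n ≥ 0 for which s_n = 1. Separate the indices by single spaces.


n=0: ⌊113/355⌋−⌊0/355⌋ = 0−0 = 0
n=1: ⌊226/355⌋−⌊113/355⌋ = 0−0 = 0
n=2: ⌊339/355⌋−⌊226/355⌋ = 0−0 = 0
n=3: ⌊452/355⌋−⌊339/355⌋ = 1−0 = 1  ← one
n=4: ⌊565/355⌋−⌊452/355⌋ = 1−1 = 0
n=5: ⌊678/355⌋−⌊565/355⌋ = 1−1 = 0
n=6: ⌊791/355⌋−⌊678/355⌋ = 2−1 = 1  ← one
n=7: ⌊904/355⌋−⌊791/355⌋ = 2−2 = 0
n=8: ⌊1017/355⌋−⌊904/355⌋ = 2−2 = 0
n=9: ⌊1130/355⌋−⌊1017/355⌋ = 3−2 = 1  ← one
n=10: ⌊1243/355⌋−⌊1130/355⌋ = 3−3 = 0
n=11: ⌊1356/355⌋−⌊1243/355⌋ = 3−3 = 0
n=12: ⌊1469/355⌋−⌊1356/355⌋ = 4−3 = 1  ← one
n=13: ⌊1582/355⌋−⌊1469/355⌋ = 4−4 = 0
n=14: ⌊1695/355⌋−⌊1582/355⌋ = 4−4 = 0
n=15: ⌊1808/355⌋−⌊1695/355⌋ = 5−4 = 1  ← one
n=16: ⌊1921/355⌋−⌊1808/355⌋ = 5−5 = 0
n=17: ⌊2034/355⌋−⌊1921/355⌋ = 5−5 = 0
n=18: ⌊2147/355⌋−⌊2034/355⌋ = 6−5 = 1  ← one
n=19: ⌊2260/355⌋−⌊2147/355⌋ = 6−6 = 0
n=20: ⌊2373/355⌋−⌊2260/355⌋ = 6−6 = 0
n=21: ⌊2486/355⌋−⌊2373/355⌋ = 7−6 = 1  ← one
positions of the first 7 ones: 3 6 9 12 15 18 21

3 6 9 12 15 18 21


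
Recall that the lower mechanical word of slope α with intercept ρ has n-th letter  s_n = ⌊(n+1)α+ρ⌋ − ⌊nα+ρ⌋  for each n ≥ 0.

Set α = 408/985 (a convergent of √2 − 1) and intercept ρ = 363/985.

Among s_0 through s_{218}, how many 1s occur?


#1s = Σ_{n=0}^{218} s_n = Σ_{n=0}^{218} (⌊(n+1)α+ρ⌋ − ⌊nα+ρ⌋)
the sum telescopes: every ⌊nα+ρ⌋ with 0 < n < 219 appears once with + and once with −, leaving ⌊219α+ρ⌋ − ⌊0·α+ρ⌋
219α + ρ = (219·408 + 363) / 985 = 89715/985
ρ = 363/985
⌊89715/985⌋ = 91,  ⌊363/985⌋ = 0
#1s = 91 − 0 = 91

91


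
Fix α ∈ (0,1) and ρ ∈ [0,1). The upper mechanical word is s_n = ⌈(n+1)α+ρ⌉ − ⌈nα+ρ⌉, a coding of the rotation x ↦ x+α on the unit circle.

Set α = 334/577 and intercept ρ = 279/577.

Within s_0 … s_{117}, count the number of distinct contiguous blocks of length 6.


t_n = ⌈(n·334+279)/577⌉ for n = 0 … 118:
  n=0…9: ⌈279/577⌉=1 ⌈613/577⌉=2 ⌈947/577⌉=2 ⌈1281/577⌉=3 ⌈1615/577⌉=3 ⌈1949/577⌉=4 ⌈2283/577⌉=4 ⌈2617/577⌉=5 ⌈2951/577⌉=6 ⌈3285/577⌉=6
  n=10…19: ⌈3619/577⌉=7 ⌈3953/577⌉=7 ⌈4287/577⌉=8 ⌈4621/577⌉=9 ⌈4955/577⌉=9 ⌈5289/577⌉=10 ⌈5623/577⌉=10 ⌈5957/577⌉=11 ⌈6291/577⌉=11 ⌈6625/577⌉=12
  n=20…29: ⌈6959/577⌉=13 ⌈7293/577⌉=13 ⌈7627/577⌉=14 ⌈7961/577⌉=14 ⌈8295/577⌉=15 ⌈8629/577⌉=15 ⌈8963/577⌉=16 ⌈9297/577⌉=17 ⌈9631/577⌉=17 ⌈9965/577⌉=18
  n=30…39: ⌈10299/577⌉=18 ⌈10633/577⌉=19 ⌈10967/577⌉=20 ⌈11301/577⌉=20 ⌈11635/577⌉=21 ⌈11969/577⌉=21 ⌈12303/577⌉=22 ⌈12637/577⌉=22 ⌈12971/577⌉=23 ⌈13305/577⌉=24
  n=40…49: ⌈13639/577⌉=24 ⌈13973/577⌉=25 ⌈14307/577⌉=25 ⌈14641/577⌉=26 ⌈14975/577⌉=26 ⌈15309/577⌉=27 ⌈15643/577⌉=28 ⌈15977/577⌉=28 ⌈16311/577⌉=29 ⌈16645/577⌉=29
  n=50…59: ⌈16979/577⌉=30 ⌈17313/577⌉=31 ⌈17647/577⌉=31 ⌈17981/577⌉=32 ⌈18315/577⌉=32 ⌈18649/577⌉=33 ⌈18983/577⌉=33 ⌈19317/577⌉=34 ⌈19651/577⌉=35 ⌈19985/577⌉=35
  n=60…69: ⌈20319/577⌉=36 ⌈20653/577⌉=36 ⌈20987/577⌉=37 ⌈21321/577⌉=37 ⌈21655/577⌉=38 ⌈21989/577⌉=39 ⌈22323/577⌉=39 ⌈22657/577⌉=40 ⌈22991/577⌉=40 ⌈23325/577⌉=41
  n=70…79: ⌈23659/577⌉=42 ⌈23993/577⌉=42 ⌈24327/577⌉=43 ⌈24661/577⌉=43 ⌈24995/577⌉=44 ⌈25329/577⌉=44 ⌈25663/577⌉=45 ⌈25997/577⌉=46 ⌈26331/577⌉=46 ⌈26665/577⌉=47
  n=80…89: ⌈26999/577⌉=47 ⌈27333/577⌉=48 ⌈27667/577⌉=48 ⌈28001/577⌉=49 ⌈28335/577⌉=50 ⌈28669/577⌉=50 ⌈29003/577⌉=51 ⌈29337/577⌉=51 ⌈29671/577⌉=52 ⌈30005/577⌉=53
  n=90…99: ⌈30339/577⌉=53 ⌈30673/577⌉=54 ⌈31007/577⌉=54 ⌈31341/577⌉=55 ⌈31675/577⌉=55 ⌈32009/577⌉=56 ⌈32343/577⌉=57 ⌈32677/577⌉=57 ⌈33011/577⌉=58 ⌈33345/577⌉=58
  n=100…109: ⌈33679/577⌉=59 ⌈34013/577⌉=59 ⌈34347/577⌉=60 ⌈34681/577⌉=61 ⌈35015/577⌉=61 ⌈35349/577⌉=62 ⌈35683/577⌉=62 ⌈36017/577⌉=63 ⌈36351/577⌉=63 ⌈36685/577⌉=64
  n=110…118: ⌈37019/577⌉=65 ⌈37353/577⌉=65 ⌈37687/577⌉=66 ⌈38021/577⌉=66 ⌈38355/577⌉=67 ⌈38689/577⌉=68 ⌈39023/577⌉=68 ⌈39357/577⌉=69 ⌈39691/577⌉=69
s_n = t_(n+1) − t_n for n = 0 … 117 gives
prefix = 1010101101011010101101010110101101010110101011010110101011010101101011010101101010110101101010110101011010101101011010
slide a length-6 window over [0..5] … [112..117] (113 windows); first occurrence of each distinct factor:
  [  0..  5] 101010
  [  1..  6] 010101
  [  2..  7] 101011
  [  3..  8] 010110
  [  4..  9] 101101
  [  5.. 10] 011010
  [  6.. 11] 110101
  (the other 106 windows repeat one of these)
distinct factors: {010101, 010110, 011010, 101010, 101011, 101101, 110101}
count = 7  (Sturmian bound for length 6 is 7)

7


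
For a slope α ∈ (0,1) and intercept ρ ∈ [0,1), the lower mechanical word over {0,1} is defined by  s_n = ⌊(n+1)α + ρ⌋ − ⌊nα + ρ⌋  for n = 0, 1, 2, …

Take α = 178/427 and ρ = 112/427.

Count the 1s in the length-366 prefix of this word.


#1s = Σ_{n=0}^{365} s_n = Σ_{n=0}^{365} (⌊(n+1)α+ρ⌋ − ⌊nα+ρ⌋)
the sum telescopes: every ⌊nα+ρ⌋ with 0 < n < 366 appears once with + and once with −, leaving ⌊366α+ρ⌋ − ⌊0·α+ρ⌋
366α + ρ = (366·178 + 112) / 427 = 65260/427
ρ = 112/427
⌊65260/427⌋ = 152,  ⌊112/427⌋ = 0
#1s = 152 − 0 = 152

152


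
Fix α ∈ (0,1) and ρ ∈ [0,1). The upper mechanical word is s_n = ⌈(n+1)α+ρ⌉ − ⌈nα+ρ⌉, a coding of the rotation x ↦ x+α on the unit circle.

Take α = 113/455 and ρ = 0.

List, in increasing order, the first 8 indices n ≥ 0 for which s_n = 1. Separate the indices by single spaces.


n=0: ⌈113/455⌉−⌈0/455⌉ = 1−0 = 1  ← one
n=1: ⌈226/455⌉−⌈113/455⌉ = 1−1 = 0
n=2: ⌈339/455⌉−⌈226/455⌉ = 1−1 = 0
n=3: ⌈452/455⌉−⌈339/455⌉ = 1−1 = 0
n=4: ⌈565/455⌉−⌈452/455⌉ = 2−1 = 1  ← one
n=5: ⌈678/455⌉−⌈565/455⌉ = 2−2 = 0
n=6: ⌈791/455⌉−⌈678/455⌉ = 2−2 = 0
n=7: ⌈904/455⌉−⌈791/455⌉ = 2−2 = 0
n=8: ⌈1017/455⌉−⌈904/455⌉ = 3−2 = 1  ← one
n=9: ⌈1130/455⌉−⌈1017/455⌉ = 3−3 = 0
n=10: ⌈1243/455⌉−⌈1130/455⌉ = 3−3 = 0
n=11: ⌈1356/455⌉−⌈1243/455⌉ = 3−3 = 0
n=12: ⌈1469/455⌉−⌈1356/455⌉ = 4−3 = 1  ← one
n=13: ⌈1582/455⌉−⌈1469/455⌉ = 4−4 = 0
n=14: ⌈1695/455⌉−⌈1582/455⌉ = 4−4 = 0
n=15: ⌈1808/455⌉−⌈1695/455⌉ = 4−4 = 0
n=16: ⌈1921/455⌉−⌈1808/455⌉ = 5−4 = 1  ← one
n=17: ⌈2034/455⌉−⌈1921/455⌉ = 5−5 = 0
n=18: ⌈2147/455⌉−⌈2034/455⌉ = 5−5 = 0
n=19: ⌈2260/455⌉−⌈2147/455⌉ = 5−5 = 0
n=20: ⌈2373/455⌉−⌈2260/455⌉ = 6−5 = 1  ← one
n=21: ⌈2486/455⌉−⌈2373/455⌉ = 6−6 = 0
n=22: ⌈2599/455⌉−⌈2486/455⌉ = 6−6 = 0
n=23: ⌈2712/455⌉−⌈2599/455⌉ = 6−6 = 0
n=24: ⌈2825/455⌉−⌈2712/455⌉ = 7−6 = 1  ← one
n=25: ⌈2938/455⌉−⌈2825/455⌉ = 7−7 = 0
n=26: ⌈3051/455⌉−⌈2938/455⌉ = 7−7 = 0
n=27: ⌈3164/455⌉−⌈3051/455⌉ = 7−7 = 0
n=28: ⌈3277/455⌉−⌈3164/455⌉ = 8−7 = 1  ← one
positions of the first 8 ones: 0 4 8 12 16 20 24 28

0 4 8 12 16 20 24 28


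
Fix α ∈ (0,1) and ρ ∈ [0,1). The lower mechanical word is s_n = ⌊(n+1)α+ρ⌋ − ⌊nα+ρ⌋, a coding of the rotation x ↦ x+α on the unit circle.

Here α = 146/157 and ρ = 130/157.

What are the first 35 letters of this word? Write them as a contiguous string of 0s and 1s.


n=0: ⌊(1·146+130)/157⌋ − ⌊(0·146+130)/157⌋ = ⌊276/157⌋ − ⌊130/157⌋ = 1 − 0 = 1
n=1: ⌊(2·146+130)/157⌋ − ⌊(1·146+130)/157⌋ = ⌊422/157⌋ − ⌊276/157⌋ = 2 − 1 = 1
n=2: ⌊(3·146+130)/157⌋ − ⌊(2·146+130)/157⌋ = ⌊568/157⌋ − ⌊422/157⌋ = 3 − 2 = 1
n=3: ⌊(4·146+130)/157⌋ − ⌊(3·146+130)/157⌋ = ⌊714/157⌋ − ⌊568/157⌋ = 4 − 3 = 1
n=4: ⌊(5·146+130)/157⌋ − ⌊(4·146+130)/157⌋ = ⌊860/157⌋ − ⌊714/157⌋ = 5 − 4 = 1
n=5: ⌊(6·146+130)/157⌋ − ⌊(5·146+130)/157⌋ = ⌊1006/157⌋ − ⌊860/157⌋ = 6 − 5 = 1
n=6: ⌊(7·146+130)/157⌋ − ⌊(6·146+130)/157⌋ = ⌊1152/157⌋ − ⌊1006/157⌋ = 7 − 6 = 1
n=7: ⌊(8·146+130)/157⌋ − ⌊(7·146+130)/157⌋ = ⌊1298/157⌋ − ⌊1152/157⌋ = 8 − 7 = 1
n=8: ⌊(9·146+130)/157⌋ − ⌊(8·146+130)/157⌋ = ⌊1444/157⌋ − ⌊1298/157⌋ = 9 − 8 = 1
n=9: ⌊(10·146+130)/157⌋ − ⌊(9·146+130)/157⌋ = ⌊1590/157⌋ − ⌊1444/157⌋ = 10 − 9 = 1
n=10: ⌊(11·146+130)/157⌋ − ⌊(10·146+130)/157⌋ = ⌊1736/157⌋ − ⌊1590/157⌋ = 11 − 10 = 1
n=11: ⌊(12·146+130)/157⌋ − ⌊(11·146+130)/157⌋ = ⌊1882/157⌋ − ⌊1736/157⌋ = 11 − 11 = 0
n=12: ⌊(13·146+130)/157⌋ − ⌊(12·146+130)/157⌋ = ⌊2028/157⌋ − ⌊1882/157⌋ = 12 − 11 = 1
n=13: ⌊(14·146+130)/157⌋ − ⌊(13·146+130)/157⌋ = ⌊2174/157⌋ − ⌊2028/157⌋ = 13 − 12 = 1
n=14: ⌊(15·146+130)/157⌋ − ⌊(14·146+130)/157⌋ = ⌊2320/157⌋ − ⌊2174/157⌋ = 14 − 13 = 1
n=15: ⌊(16·146+130)/157⌋ − ⌊(15·146+130)/157⌋ = ⌊2466/157⌋ − ⌊2320/157⌋ = 15 − 14 = 1
n=16: ⌊(17·146+130)/157⌋ − ⌊(16·146+130)/157⌋ = ⌊2612/157⌋ − ⌊2466/157⌋ = 16 − 15 = 1
n=17: ⌊(18·146+130)/157⌋ − ⌊(17·146+130)/157⌋ = ⌊2758/157⌋ − ⌊2612/157⌋ = 17 − 16 = 1
n=18: ⌊(19·146+130)/157⌋ − ⌊(18·146+130)/157⌋ = ⌊2904/157⌋ − ⌊2758/157⌋ = 18 − 17 = 1
n=19: ⌊(20·146+130)/157⌋ − ⌊(19·146+130)/157⌋ = ⌊3050/157⌋ − ⌊2904/157⌋ = 19 − 18 = 1
n=20: ⌊(21·146+130)/157⌋ − ⌊(20·146+130)/157⌋ = ⌊3196/157⌋ − ⌊3050/157⌋ = 20 − 19 = 1
n=21: ⌊(22·146+130)/157⌋ − ⌊(21·146+130)/157⌋ = ⌊3342/157⌋ − ⌊3196/157⌋ = 21 − 20 = 1
n=22: ⌊(23·146+130)/157⌋ − ⌊(22·146+130)/157⌋ = ⌊3488/157⌋ − ⌊3342/157⌋ = 22 − 21 = 1
n=23: ⌊(24·146+130)/157⌋ − ⌊(23·146+130)/157⌋ = ⌊3634/157⌋ − ⌊3488/157⌋ = 23 − 22 = 1
n=24: ⌊(25·146+130)/157⌋ − ⌊(24·146+130)/157⌋ = ⌊3780/157⌋ − ⌊3634/157⌋ = 24 − 23 = 1
n=25: ⌊(26·146+130)/157⌋ − ⌊(25·146+130)/157⌋ = ⌊3926/157⌋ − ⌊3780/157⌋ = 25 − 24 = 1
n=26: ⌊(27·146+130)/157⌋ − ⌊(26·146+130)/157⌋ = ⌊4072/157⌋ − ⌊3926/157⌋ = 25 − 25 = 0
n=27: ⌊(28·146+130)/157⌋ − ⌊(27·146+130)/157⌋ = ⌊4218/157⌋ − ⌊4072/157⌋ = 26 − 25 = 1
n=28: ⌊(29·146+130)/157⌋ − ⌊(28·146+130)/157⌋ = ⌊4364/157⌋ − ⌊4218/157⌋ = 27 − 26 = 1
n=29: ⌊(30·146+130)/157⌋ − ⌊(29·146+130)/157⌋ = ⌊4510/157⌋ − ⌊4364/157⌋ = 28 − 27 = 1
n=30: ⌊(31·146+130)/157⌋ − ⌊(30·146+130)/157⌋ = ⌊4656/157⌋ − ⌊4510/157⌋ = 29 − 28 = 1
n=31: ⌊(32·146+130)/157⌋ − ⌊(31·146+130)/157⌋ = ⌊4802/157⌋ − ⌊4656/157⌋ = 30 − 29 = 1
n=32: ⌊(33·146+130)/157⌋ − ⌊(32·146+130)/157⌋ = ⌊4948/157⌋ − ⌊4802/157⌋ = 31 − 30 = 1
n=33: ⌊(34·146+130)/157⌋ − ⌊(33·146+130)/157⌋ = ⌊5094/157⌋ − ⌊4948/157⌋ = 32 − 31 = 1
n=34: ⌊(35·146+130)/157⌋ − ⌊(34·146+130)/157⌋ = ⌊5240/157⌋ − ⌊5094/157⌋ = 33 − 32 = 1

11111111111011111111111111011111111


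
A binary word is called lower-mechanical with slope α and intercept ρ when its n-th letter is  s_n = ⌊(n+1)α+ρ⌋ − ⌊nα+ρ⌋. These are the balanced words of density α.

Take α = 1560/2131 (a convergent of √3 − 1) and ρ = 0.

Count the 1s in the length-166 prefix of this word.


#1s = Σ_{n=0}^{165} s_n = Σ_{n=0}^{165} (⌊(n+1)α+ρ⌋ − ⌊nα+ρ⌋)
the sum telescopes: every ⌊nα+ρ⌋ with 0 < n < 166 appears once with + and once with −, leaving ⌊166α+ρ⌋ − ⌊0·α+ρ⌋
166α + ρ = (166·1560) / 2131 = 258960/2131
ρ = 0/2131
⌊258960/2131⌋ = 121,  ⌊0/2131⌋ = 0
#1s = 121 − 0 = 121

121


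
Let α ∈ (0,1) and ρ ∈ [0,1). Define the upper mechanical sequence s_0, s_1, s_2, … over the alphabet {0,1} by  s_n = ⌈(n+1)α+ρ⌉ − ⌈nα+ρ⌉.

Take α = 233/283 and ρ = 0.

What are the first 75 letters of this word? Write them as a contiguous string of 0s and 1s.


111110111110111101111101111101111011111011111011110111110111110111101111101

n=0: ⌈(1·233)/283⌉ − ⌈(0·233)/283⌉ = ⌈233/283⌉ − ⌈0/283⌉ = 1 − 0 = 1
n=1: ⌈(2·233)/283⌉ − ⌈(1·233)/283⌉ = ⌈466/283⌉ − ⌈233/283⌉ = 2 − 1 = 1
n=2: ⌈(3·233)/283⌉ − ⌈(2·233)/283⌉ = ⌈699/283⌉ − ⌈466/283⌉ = 3 − 2 = 1
n=3: ⌈(4·233)/283⌉ − ⌈(3·233)/283⌉ = ⌈932/283⌉ − ⌈699/283⌉ = 4 − 3 = 1
n=4: ⌈(5·233)/283⌉ − ⌈(4·233)/283⌉ = ⌈1165/283⌉ − ⌈932/283⌉ = 5 − 4 = 1
n=5: ⌈(6·233)/283⌉ − ⌈(5·233)/283⌉ = ⌈1398/283⌉ − ⌈1165/283⌉ = 5 − 5 = 0
n=6: ⌈(7·233)/283⌉ − ⌈(6·233)/283⌉ = ⌈1631/283⌉ − ⌈1398/283⌉ = 6 − 5 = 1
n=7: ⌈(8·233)/283⌉ − ⌈(7·233)/283⌉ = ⌈1864/283⌉ − ⌈1631/283⌉ = 7 − 6 = 1
n=8: ⌈(9·233)/283⌉ − ⌈(8·233)/283⌉ = ⌈2097/283⌉ − ⌈1864/283⌉ = 8 − 7 = 1
n=9: ⌈(10·233)/283⌉ − ⌈(9·233)/283⌉ = ⌈2330/283⌉ − ⌈2097/283⌉ = 9 − 8 = 1
n=10: ⌈(11·233)/283⌉ − ⌈(10·233)/283⌉ = ⌈2563/283⌉ − ⌈2330/283⌉ = 10 − 9 = 1
n=11: ⌈(12·233)/283⌉ − ⌈(11·233)/283⌉ = ⌈2796/283⌉ − ⌈2563/283⌉ = 10 − 10 = 0
n=12: ⌈(13·233)/283⌉ − ⌈(12·233)/283⌉ = ⌈3029/283⌉ − ⌈2796/283⌉ = 11 − 10 = 1
n=13: ⌈(14·233)/283⌉ − ⌈(13·233)/283⌉ = ⌈3262/283⌉ − ⌈3029/283⌉ = 12 − 11 = 1
n=14: ⌈(15·233)/283⌉ − ⌈(14·233)/283⌉ = ⌈3495/283⌉ − ⌈3262/283⌉ = 13 − 12 = 1
n=15: ⌈(16·233)/283⌉ − ⌈(15·233)/283⌉ = ⌈3728/283⌉ − ⌈3495/283⌉ = 14 − 13 = 1
n=16: ⌈(17·233)/283⌉ − ⌈(16·233)/283⌉ = ⌈3961/283⌉ − ⌈3728/283⌉ = 14 − 14 = 0
n=17: ⌈(18·233)/283⌉ − ⌈(17·233)/283⌉ = ⌈4194/283⌉ − ⌈3961/283⌉ = 15 − 14 = 1
n=18: ⌈(19·233)/283⌉ − ⌈(18·233)/283⌉ = ⌈4427/283⌉ − ⌈4194/283⌉ = 16 − 15 = 1
n=19: ⌈(20·233)/283⌉ − ⌈(19·233)/283⌉ = ⌈4660/283⌉ − ⌈4427/283⌉ = 17 − 16 = 1
n=20: ⌈(21·233)/283⌉ − ⌈(20·233)/283⌉ = ⌈4893/283⌉ − ⌈4660/283⌉ = 18 − 17 = 1
n=21: ⌈(22·233)/283⌉ − ⌈(21·233)/283⌉ = ⌈5126/283⌉ − ⌈4893/283⌉ = 19 − 18 = 1
n=22: ⌈(23·233)/283⌉ − ⌈(22·233)/283⌉ = ⌈5359/283⌉ − ⌈5126/283⌉ = 19 − 19 = 0
n=23: ⌈(24·233)/283⌉ − ⌈(23·233)/283⌉ = ⌈5592/283⌉ − ⌈5359/283⌉ = 20 − 19 = 1
n=24: ⌈(25·233)/283⌉ − ⌈(24·233)/283⌉ = ⌈5825/283⌉ − ⌈5592/283⌉ = 21 − 20 = 1
n=25: ⌈(26·233)/283⌉ − ⌈(25·233)/283⌉ = ⌈6058/283⌉ − ⌈5825/283⌉ = 22 − 21 = 1
n=26: ⌈(27·233)/283⌉ − ⌈(26·233)/283⌉ = ⌈6291/283⌉ − ⌈6058/283⌉ = 23 − 22 = 1
n=27: ⌈(28·233)/283⌉ − ⌈(27·233)/283⌉ = ⌈6524/283⌉ − ⌈6291/283⌉ = 24 − 23 = 1
n=28: ⌈(29·233)/283⌉ − ⌈(28·233)/283⌉ = ⌈6757/283⌉ − ⌈6524/283⌉ = 24 − 24 = 0
n=29: ⌈(30·233)/283⌉ − ⌈(29·233)/283⌉ = ⌈6990/283⌉ − ⌈6757/283⌉ = 25 − 24 = 1
n=30: ⌈(31·233)/283⌉ − ⌈(30·233)/283⌉ = ⌈7223/283⌉ − ⌈6990/283⌉ = 26 − 25 = 1
n=31: ⌈(32·233)/283⌉ − ⌈(31·233)/283⌉ = ⌈7456/283⌉ − ⌈7223/283⌉ = 27 − 26 = 1
n=32: ⌈(33·233)/283⌉ − ⌈(32·233)/283⌉ = ⌈7689/283⌉ − ⌈7456/283⌉ = 28 − 27 = 1
n=33: ⌈(34·233)/283⌉ − ⌈(33·233)/283⌉ = ⌈7922/283⌉ − ⌈7689/283⌉ = 28 − 28 = 0
n=34: ⌈(35·233)/283⌉ − ⌈(34·233)/283⌉ = ⌈8155/283⌉ − ⌈7922/283⌉ = 29 − 28 = 1
n=35: ⌈(36·233)/283⌉ − ⌈(35·233)/283⌉ = ⌈8388/283⌉ − ⌈8155/283⌉ = 30 − 29 = 1
n=36: ⌈(37·233)/283⌉ − ⌈(36·233)/283⌉ = ⌈8621/283⌉ − ⌈8388/283⌉ = 31 − 30 = 1
n=37: ⌈(38·233)/283⌉ − ⌈(37·233)/283⌉ = ⌈8854/283⌉ − ⌈8621/283⌉ = 32 − 31 = 1
n=38: ⌈(39·233)/283⌉ − ⌈(38·233)/283⌉ = ⌈9087/283⌉ − ⌈8854/283⌉ = 33 − 32 = 1
n=39: ⌈(40·233)/283⌉ − ⌈(39·233)/283⌉ = ⌈9320/283⌉ − ⌈9087/283⌉ = 33 − 33 = 0
n=40: ⌈(41·233)/283⌉ − ⌈(40·233)/283⌉ = ⌈9553/283⌉ − ⌈9320/283⌉ = 34 − 33 = 1
n=41: ⌈(42·233)/283⌉ − ⌈(41·233)/283⌉ = ⌈9786/283⌉ − ⌈9553/283⌉ = 35 − 34 = 1
n=42: ⌈(43·233)/283⌉ − ⌈(42·233)/283⌉ = ⌈10019/283⌉ − ⌈9786/283⌉ = 36 − 35 = 1
n=43: ⌈(44·233)/283⌉ − ⌈(43·233)/283⌉ = ⌈10252/283⌉ − ⌈10019/283⌉ = 37 − 36 = 1
n=44: ⌈(45·233)/283⌉ − ⌈(44·233)/283⌉ = ⌈10485/283⌉ − ⌈10252/283⌉ = 38 − 37 = 1
n=45: ⌈(46·233)/283⌉ − ⌈(45·233)/283⌉ = ⌈10718/283⌉ − ⌈10485/283⌉ = 38 − 38 = 0
n=46: ⌈(47·233)/283⌉ − ⌈(46·233)/283⌉ = ⌈10951/283⌉ − ⌈10718/283⌉ = 39 − 38 = 1
n=47: ⌈(48·233)/283⌉ − ⌈(47·233)/283⌉ = ⌈11184/283⌉ − ⌈10951/283⌉ = 40 − 39 = 1
n=48: ⌈(49·233)/283⌉ − ⌈(48·233)/283⌉ = ⌈11417/283⌉ − ⌈11184/283⌉ = 41 − 40 = 1
n=49: ⌈(50·233)/283⌉ − ⌈(49·233)/283⌉ = ⌈11650/283⌉ − ⌈11417/283⌉ = 42 − 41 = 1
n=50: ⌈(51·233)/283⌉ − ⌈(50·233)/283⌉ = ⌈11883/283⌉ − ⌈11650/283⌉ = 42 − 42 = 0
n=51: ⌈(52·233)/283⌉ − ⌈(51·233)/283⌉ = ⌈12116/283⌉ − ⌈11883/283⌉ = 43 − 42 = 1
n=52: ⌈(53·233)/283⌉ − ⌈(52·233)/283⌉ = ⌈12349/283⌉ − ⌈12116/283⌉ = 44 − 43 = 1
n=53: ⌈(54·233)/283⌉ − ⌈(53·233)/283⌉ = ⌈12582/283⌉ − ⌈12349/283⌉ = 45 − 44 = 1
n=54: ⌈(55·233)/283⌉ − ⌈(54·233)/283⌉ = ⌈12815/283⌉ − ⌈12582/283⌉ = 46 − 45 = 1
n=55: ⌈(56·233)/283⌉ − ⌈(55·233)/283⌉ = ⌈13048/283⌉ − ⌈12815/283⌉ = 47 − 46 = 1
n=56: ⌈(57·233)/283⌉ − ⌈(56·233)/283⌉ = ⌈13281/283⌉ − ⌈13048/283⌉ = 47 − 47 = 0
n=57: ⌈(58·233)/283⌉ − ⌈(57·233)/283⌉ = ⌈13514/283⌉ − ⌈13281/283⌉ = 48 − 47 = 1
n=58: ⌈(59·233)/283⌉ − ⌈(58·233)/283⌉ = ⌈13747/283⌉ − ⌈13514/283⌉ = 49 − 48 = 1
n=59: ⌈(60·233)/283⌉ − ⌈(59·233)/283⌉ = ⌈13980/283⌉ − ⌈13747/283⌉ = 50 − 49 = 1
n=60: ⌈(61·233)/283⌉ − ⌈(60·233)/283⌉ = ⌈14213/283⌉ − ⌈13980/283⌉ = 51 − 50 = 1
n=61: ⌈(62·233)/283⌉ − ⌈(61·233)/283⌉ = ⌈14446/283⌉ − ⌈14213/283⌉ = 52 − 51 = 1
n=62: ⌈(63·233)/283⌉ − ⌈(62·233)/283⌉ = ⌈14679/283⌉ − ⌈14446/283⌉ = 52 − 52 = 0
n=63: ⌈(64·233)/283⌉ − ⌈(63·233)/283⌉ = ⌈14912/283⌉ − ⌈14679/283⌉ = 53 − 52 = 1
n=64: ⌈(65·233)/283⌉ − ⌈(64·233)/283⌉ = ⌈15145/283⌉ − ⌈14912/283⌉ = 54 − 53 = 1
n=65: ⌈(66·233)/283⌉ − ⌈(65·233)/283⌉ = ⌈15378/283⌉ − ⌈15145/283⌉ = 55 − 54 = 1
n=66: ⌈(67·233)/283⌉ − ⌈(66·233)/283⌉ = ⌈15611/283⌉ − ⌈15378/283⌉ = 56 − 55 = 1
n=67: ⌈(68·233)/283⌉ − ⌈(67·233)/283⌉ = ⌈15844/283⌉ − ⌈15611/283⌉ = 56 − 56 = 0
n=68: ⌈(69·233)/283⌉ − ⌈(68·233)/283⌉ = ⌈16077/283⌉ − ⌈15844/283⌉ = 57 − 56 = 1
n=69: ⌈(70·233)/283⌉ − ⌈(69·233)/283⌉ = ⌈16310/283⌉ − ⌈16077/283⌉ = 58 − 57 = 1
n=70: ⌈(71·233)/283⌉ − ⌈(70·233)/283⌉ = ⌈16543/283⌉ − ⌈16310/283⌉ = 59 − 58 = 1
n=71: ⌈(72·233)/283⌉ − ⌈(71·233)/283⌉ = ⌈16776/283⌉ − ⌈16543/283⌉ = 60 − 59 = 1
n=72: ⌈(73·233)/283⌉ − ⌈(72·233)/283⌉ = ⌈17009/283⌉ − ⌈16776/283⌉ = 61 − 60 = 1
n=73: ⌈(74·233)/283⌉ − ⌈(73·233)/283⌉ = ⌈17242/283⌉ − ⌈17009/283⌉ = 61 − 61 = 0
n=74: ⌈(75·233)/283⌉ − ⌈(74·233)/283⌉ = ⌈17475/283⌉ − ⌈17242/283⌉ = 62 − 61 = 1


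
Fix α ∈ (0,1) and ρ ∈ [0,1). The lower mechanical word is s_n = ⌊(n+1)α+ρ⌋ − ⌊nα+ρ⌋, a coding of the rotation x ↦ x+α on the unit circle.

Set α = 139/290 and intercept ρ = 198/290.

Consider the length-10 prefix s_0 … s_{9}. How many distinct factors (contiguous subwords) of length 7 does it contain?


4

t_n = ⌊(n·139+198)/290⌋ for n = 0 … 10:
  n=0…9: ⌊198/290⌋=0 ⌊337/290⌋=1 ⌊476/290⌋=1 ⌊615/290⌋=2 ⌊754/290⌋=2 ⌊893/290⌋=3 ⌊1032/290⌋=3 ⌊1171/290⌋=4 ⌊1310/290⌋=4 ⌊1449/290⌋=4
  n=10: ⌊1588/290⌋=5
s_n = t_(n+1) − t_n for n = 0 … 9 gives
prefix = 1010101001
slide a length-7 window over [0..6] … [3..9] (4 windows); first occurrence of each distinct factor:
  [  0..  6] 1010101
  [  1..  7] 0101010
  [  2..  8] 1010100
  [  3..  9] 0101001
distinct factors: {0101001, 0101010, 1010100, 1010101}
count = 4  (Sturmian bound for length 7 is 8)


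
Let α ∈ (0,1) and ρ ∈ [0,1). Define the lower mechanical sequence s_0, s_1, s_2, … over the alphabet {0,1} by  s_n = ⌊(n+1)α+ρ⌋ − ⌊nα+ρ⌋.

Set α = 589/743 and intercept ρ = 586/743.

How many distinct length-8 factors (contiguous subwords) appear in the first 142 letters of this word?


t_n = ⌊(n·589+586)/743⌋ for n = 0 … 142:
  n=0…9: ⌊586/743⌋=0 ⌊1175/743⌋=1 ⌊1764/743⌋=2 ⌊2353/743⌋=3 ⌊2942/743⌋=3 ⌊3531/743⌋=4 ⌊4120/743⌋=5 ⌊4709/743⌋=6 ⌊5298/743⌋=7 ⌊5887/743⌋=7
  n=10…19: ⌊6476/743⌋=8 ⌊7065/743⌋=9 ⌊7654/743⌋=10 ⌊8243/743⌋=11 ⌊8832/743⌋=11 ⌊9421/743⌋=12 ⌊10010/743⌋=13 ⌊10599/743⌋=14 ⌊11188/743⌋=15 ⌊11777/743⌋=15
  n=20…29: ⌊12366/743⌋=16 ⌊12955/743⌋=17 ⌊13544/743⌋=18 ⌊14133/743⌋=19 ⌊14722/743⌋=19 ⌊15311/743⌋=20 ⌊15900/743⌋=21 ⌊16489/743⌋=22 ⌊17078/743⌋=22 ⌊17667/743⌋=23
  n=30…39: ⌊18256/743⌋=24 ⌊18845/743⌋=25 ⌊19434/743⌋=26 ⌊20023/743⌋=26 ⌊20612/743⌋=27 ⌊21201/743⌋=28 ⌊21790/743⌋=29 ⌊22379/743⌋=30 ⌊22968/743⌋=30 ⌊23557/743⌋=31
  n=40…49: ⌊24146/743⌋=32 ⌊24735/743⌋=33 ⌊25324/743⌋=34 ⌊25913/743⌋=34 ⌊26502/743⌋=35 ⌊27091/743⌋=36 ⌊27680/743⌋=37 ⌊28269/743⌋=38 ⌊28858/743⌋=38 ⌊29447/743⌋=39
  n=50…59: ⌊30036/743⌋=40 ⌊30625/743⌋=41 ⌊31214/743⌋=42 ⌊31803/743⌋=42 ⌊32392/743⌋=43 ⌊32981/743⌋=44 ⌊33570/743⌋=45 ⌊34159/743⌋=45 ⌊34748/743⌋=46 ⌊35337/743⌋=47
  n=60…69: ⌊35926/743⌋=48 ⌊36515/743⌋=49 ⌊37104/743⌋=49 ⌊37693/743⌋=50 ⌊38282/743⌋=51 ⌊38871/743⌋=52 ⌊39460/743⌋=53 ⌊40049/743⌋=53 ⌊40638/743⌋=54 ⌊41227/743⌋=55
  n=70…79: ⌊41816/743⌋=56 ⌊42405/743⌋=57 ⌊42994/743⌋=57 ⌊43583/743⌋=58 ⌊44172/743⌋=59 ⌊44761/743⌋=60 ⌊45350/743⌋=61 ⌊45939/743⌋=61 ⌊46528/743⌋=62 ⌊47117/743⌋=63
  n=80…89: ⌊47706/743⌋=64 ⌊48295/743⌋=65 ⌊48884/743⌋=65 ⌊49473/743⌋=66 ⌊50062/743⌋=67 ⌊50651/743⌋=68 ⌊51240/743⌋=68 ⌊51829/743⌋=69 ⌊52418/743⌋=70 ⌊53007/743⌋=71
  n=90…99: ⌊53596/743⌋=72 ⌊54185/743⌋=72 ⌊54774/743⌋=73 ⌊55363/743⌋=74 ⌊55952/743⌋=75 ⌊56541/743⌋=76 ⌊57130/743⌋=76 ⌊57719/743⌋=77 ⌊58308/743⌋=78 ⌊58897/743⌋=79
  n=100…109: ⌊59486/743⌋=80 ⌊60075/743⌋=80 ⌊60664/743⌋=81 ⌊61253/743⌋=82 ⌊61842/743⌋=83 ⌊62431/743⌋=84 ⌊63020/743⌋=84 ⌊63609/743⌋=85 ⌊64198/743⌋=86 ⌊64787/743⌋=87
  n=110…119: ⌊65376/743⌋=87 ⌊65965/743⌋=88 ⌊66554/743⌋=89 ⌊67143/743⌋=90 ⌊67732/743⌋=91 ⌊68321/743⌋=91 ⌊68910/743⌋=92 ⌊69499/743⌋=93 ⌊70088/743⌋=94 ⌊70677/743⌋=95
  n=120…129: ⌊71266/743⌋=95 ⌊71855/743⌋=96 ⌊72444/743⌋=97 ⌊73033/743⌋=98 ⌊73622/743⌋=99 ⌊74211/743⌋=99 ⌊74800/743⌋=100 ⌊75389/743⌋=101 ⌊75978/743⌋=102 ⌊76567/743⌋=103
  n=130…139: ⌊77156/743⌋=103 ⌊77745/743⌋=104 ⌊78334/743⌋=105 ⌊78923/743⌋=106 ⌊79512/743⌋=107 ⌊80101/743⌋=107 ⌊80690/743⌋=108 ⌊81279/743⌋=109 ⌊81868/743⌋=110 ⌊82457/743⌋=110
  n=140…142: ⌊83046/743⌋=111 ⌊83635/743⌋=112 ⌊84224/743⌋=113
s_n = t_(n+1) − t_n for n = 0 … 141 gives
prefix = 1110111101111011110111101110111101111011110111101111011101111011110111101111011110111011110111101111011110111011110111101111011110111101110111
slide a length-8 window over [0..7] … [134..141] (135 windows); first occurrence of each distinct factor:
  [  0..  7] 11101111
  [  1..  8] 11011110
  [  2..  9] 10111101
  [  3.. 10] 01111011
  [  4.. 11] 11110111
  [ 20.. 27] 11101110
  [ 21.. 28] 11011101
  [ 22.. 29] 10111011
  [ 23.. 30] 01110111
  (the other 126 windows repeat one of these)
distinct factors: {01110111, 01111011, 10111011, 10111101, 11011101, 11011110, 11101110, 11101111, 11110111}
count = 9  (Sturmian bound for length 8 is 9)

9


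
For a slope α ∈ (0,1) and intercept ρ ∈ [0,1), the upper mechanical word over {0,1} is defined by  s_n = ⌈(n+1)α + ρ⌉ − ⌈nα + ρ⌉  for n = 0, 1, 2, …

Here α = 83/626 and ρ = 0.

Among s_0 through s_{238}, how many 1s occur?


#1s = Σ_{n=0}^{238} s_n = Σ_{n=0}^{238} (⌈(n+1)α+ρ⌉ − ⌈nα+ρ⌉)
the sum telescopes: every ⌈nα+ρ⌉ with 0 < n < 239 appears once with + and once with −, leaving ⌈239α+ρ⌉ − ⌈0·α+ρ⌉
239α + ρ = (239·83) / 626 = 19837/626
ρ = 0/626
⌈19837/626⌉ = 32,  ⌈0/626⌉ = 0
#1s = 32 − 0 = 32

32


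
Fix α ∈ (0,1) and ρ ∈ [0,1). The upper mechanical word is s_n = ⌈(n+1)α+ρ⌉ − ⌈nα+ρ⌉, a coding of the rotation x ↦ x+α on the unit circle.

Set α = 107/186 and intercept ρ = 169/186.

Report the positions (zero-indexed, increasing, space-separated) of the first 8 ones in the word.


n=0: ⌈276/186⌉−⌈169/186⌉ = 2−1 = 1  ← one
n=1: ⌈383/186⌉−⌈276/186⌉ = 3−2 = 1  ← one
n=2: ⌈490/186⌉−⌈383/186⌉ = 3−3 = 0
n=3: ⌈597/186⌉−⌈490/186⌉ = 4−3 = 1  ← one
n=4: ⌈704/186⌉−⌈597/186⌉ = 4−4 = 0
n=5: ⌈811/186⌉−⌈704/186⌉ = 5−4 = 1  ← one
n=6: ⌈918/186⌉−⌈811/186⌉ = 5−5 = 0
n=7: ⌈1025/186⌉−⌈918/186⌉ = 6−5 = 1  ← one
n=8: ⌈1132/186⌉−⌈1025/186⌉ = 7−6 = 1  ← one
n=9: ⌈1239/186⌉−⌈1132/186⌉ = 7−7 = 0
n=10: ⌈1346/186⌉−⌈1239/186⌉ = 8−7 = 1  ← one
n=11: ⌈1453/186⌉−⌈1346/186⌉ = 8−8 = 0
n=12: ⌈1560/186⌉−⌈1453/186⌉ = 9−8 = 1  ← one
positions of the first 8 ones: 0 1 3 5 7 8 10 12

0 1 3 5 7 8 10 12


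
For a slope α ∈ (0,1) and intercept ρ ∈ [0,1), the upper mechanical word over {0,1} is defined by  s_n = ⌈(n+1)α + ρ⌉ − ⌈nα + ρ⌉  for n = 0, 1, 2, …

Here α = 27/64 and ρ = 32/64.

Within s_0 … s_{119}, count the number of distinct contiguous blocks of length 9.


t_n = ⌈(n·27+32)/64⌉ for n = 0 … 120:
  n=0…9: ⌈32/64⌉=1 ⌈59/64⌉=1 ⌈86/64⌉=2 ⌈113/64⌉=2 ⌈140/64⌉=3 ⌈167/64⌉=3 ⌈194/64⌉=4 ⌈221/64⌉=4 ⌈248/64⌉=4 ⌈275/64⌉=5
  n=10…19: ⌈302/64⌉=5 ⌈329/64⌉=6 ⌈356/64⌉=6 ⌈383/64⌉=6 ⌈410/64⌉=7 ⌈437/64⌉=7 ⌈464/64⌉=8 ⌈491/64⌉=8 ⌈518/64⌉=9 ⌈545/64⌉=9
  n=20…29: ⌈572/64⌉=9 ⌈599/64⌉=10 ⌈626/64⌉=10 ⌈653/64⌉=11 ⌈680/64⌉=11 ⌈707/64⌉=12 ⌈734/64⌉=12 ⌈761/64⌉=12 ⌈788/64⌉=13 ⌈815/64⌉=13
  n=30…39: ⌈842/64⌉=14 ⌈869/64⌉=14 ⌈896/64⌉=14 ⌈923/64⌉=15 ⌈950/64⌉=15 ⌈977/64⌉=16 ⌈1004/64⌉=16 ⌈1031/64⌉=17 ⌈1058/64⌉=17 ⌈1085/64⌉=17
  n=40…49: ⌈1112/64⌉=18 ⌈1139/64⌉=18 ⌈1166/64⌉=19 ⌈1193/64⌉=19 ⌈1220/64⌉=20 ⌈1247/64⌉=20 ⌈1274/64⌉=20 ⌈1301/64⌉=21 ⌈1328/64⌉=21 ⌈1355/64⌉=22
  n=50…59: ⌈1382/64⌉=22 ⌈1409/64⌉=23 ⌈1436/64⌉=23 ⌈1463/64⌉=23 ⌈1490/64⌉=24 ⌈1517/64⌉=24 ⌈1544/64⌉=25 ⌈1571/64⌉=25 ⌈1598/64⌉=25 ⌈1625/64⌉=26
  n=60…69: ⌈1652/64⌉=26 ⌈1679/64⌉=27 ⌈1706/64⌉=27 ⌈1733/64⌉=28 ⌈1760/64⌉=28 ⌈1787/64⌉=28 ⌈1814/64⌉=29 ⌈1841/64⌉=29 ⌈1868/64⌉=30 ⌈1895/64⌉=30
  n=70…79: ⌈1922/64⌉=31 ⌈1949/64⌉=31 ⌈1976/64⌉=31 ⌈2003/64⌉=32 ⌈2030/64⌉=32 ⌈2057/64⌉=33 ⌈2084/64⌉=33 ⌈2111/64⌉=33 ⌈2138/64⌉=34 ⌈2165/64⌉=34
  n=80…89: ⌈2192/64⌉=35 ⌈2219/64⌉=35 ⌈2246/64⌉=36 ⌈2273/64⌉=36 ⌈2300/64⌉=36 ⌈2327/64⌉=37 ⌈2354/64⌉=37 ⌈2381/64⌉=38 ⌈2408/64⌉=38 ⌈2435/64⌉=39
  n=90…99: ⌈2462/64⌉=39 ⌈2489/64⌉=39 ⌈2516/64⌉=40 ⌈2543/64⌉=40 ⌈2570/64⌉=41 ⌈2597/64⌉=41 ⌈2624/64⌉=41 ⌈2651/64⌉=42 ⌈2678/64⌉=42 ⌈2705/64⌉=43
  n=100…109: ⌈2732/64⌉=43 ⌈2759/64⌉=44 ⌈2786/64⌉=44 ⌈2813/64⌉=44 ⌈2840/64⌉=45 ⌈2867/64⌉=45 ⌈2894/64⌉=46 ⌈2921/64⌉=46 ⌈2948/64⌉=47 ⌈2975/64⌉=47
  n=110…119: ⌈3002/64⌉=47 ⌈3029/64⌉=48 ⌈3056/64⌉=48 ⌈3083/64⌉=49 ⌈3110/64⌉=49 ⌈3137/64⌉=50 ⌈3164/64⌉=50 ⌈3191/64⌉=50 ⌈3218/64⌉=51 ⌈3245/64⌉=51
  n=120: ⌈3272/64⌉=52
s_n = t_(n+1) − t_n for n = 0 … 119 gives
prefix = 010101001010010101001010100101001010100101010010101001010010101001010100101001010100101010010100101010010101001010100101
slide a length-9 window over [0..8] … [111..119] (112 windows); first occurrence of each distinct factor:
  [  0..  8] 010101001
  [  1..  9] 101010010
  [  2.. 10] 010100101
  [  3.. 11] 101001010
  [  4.. 12] 010010100
  [  5.. 13] 100101001
  [  6.. 14] 001010010
  [  9.. 17] 010010101
  [ 10.. 18] 100101010
  [ 11.. 19] 001010100
  (the other 102 windows repeat one of these)
distinct factors: {001010010, 001010100, 010010100, 010010101, 010100101, 010101001, 100101001, 100101010, 101001010, 101010010}
count = 10  (Sturmian bound for length 9 is 10)

10


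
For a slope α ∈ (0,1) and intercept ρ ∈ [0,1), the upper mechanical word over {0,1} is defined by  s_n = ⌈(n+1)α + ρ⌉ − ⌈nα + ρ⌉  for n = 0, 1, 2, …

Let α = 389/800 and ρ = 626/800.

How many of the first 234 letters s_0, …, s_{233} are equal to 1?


#1s = Σ_{n=0}^{233} s_n = Σ_{n=0}^{233} (⌈(n+1)α+ρ⌉ − ⌈nα+ρ⌉)
the sum telescopes: every ⌈nα+ρ⌉ with 0 < n < 234 appears once with + and once with −, leaving ⌈234α+ρ⌉ − ⌈0·α+ρ⌉
234α + ρ = (234·389 + 626) / 800 = 91652/800
ρ = 626/800
⌈91652/800⌉ = 115,  ⌈626/800⌉ = 1
#1s = 115 − 1 = 114

114


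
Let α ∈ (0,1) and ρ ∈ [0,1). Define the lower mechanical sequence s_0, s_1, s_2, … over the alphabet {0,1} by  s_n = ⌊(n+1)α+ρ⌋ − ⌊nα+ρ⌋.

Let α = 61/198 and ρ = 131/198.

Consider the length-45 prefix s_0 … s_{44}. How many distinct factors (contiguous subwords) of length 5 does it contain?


t_n = ⌊(n·61+131)/198⌋ for n = 0 … 45:
  n=0…9: ⌊131/198⌋=0 ⌊192/198⌋=0 ⌊253/198⌋=1 ⌊314/198⌋=1 ⌊375/198⌋=1 ⌊436/198⌋=2 ⌊497/198⌋=2 ⌊558/198⌋=2 ⌊619/198⌋=3 ⌊680/198⌋=3
  n=10…19: ⌊741/198⌋=3 ⌊802/198⌋=4 ⌊863/198⌋=4 ⌊924/198⌋=4 ⌊985/198⌋=4 ⌊1046/198⌋=5 ⌊1107/198⌋=5 ⌊1168/198⌋=5 ⌊1229/198⌋=6 ⌊1290/198⌋=6
  n=20…29: ⌊1351/198⌋=6 ⌊1412/198⌋=7 ⌊1473/198⌋=7 ⌊1534/198⌋=7 ⌊1595/198⌋=8 ⌊1656/198⌋=8 ⌊1717/198⌋=8 ⌊1778/198⌋=8 ⌊1839/198⌋=9 ⌊1900/198⌋=9
  n=30…39: ⌊1961/198⌋=9 ⌊2022/198⌋=10 ⌊2083/198⌋=10 ⌊2144/198⌋=10 ⌊2205/198⌋=11 ⌊2266/198⌋=11 ⌊2327/198⌋=11 ⌊2388/198⌋=12 ⌊2449/198⌋=12 ⌊2510/198⌋=12
  n=40…45: ⌊2571/198⌋=12 ⌊2632/198⌋=13 ⌊2693/198⌋=13 ⌊2754/198⌋=13 ⌊2815/198⌋=14 ⌊2876/198⌋=14
s_n = t_(n+1) − t_n for n = 0 … 44 gives
prefix = 010010010010001001001001000100100100100010010
slide a length-5 window over [0..4] … [40..44] (41 windows); first occurrence of each distinct factor:
  [  0..  4] 01001
  [  1..  5] 10010
  [  2..  6] 00100
  [  9.. 13] 01000
  [ 10.. 14] 10001
  [ 11.. 15] 00010
  (the other 35 windows repeat one of these)
distinct factors: {00010, 00100, 01000, 01001, 10001, 10010}
count = 6  (Sturmian bound for length 5 is 6)

6


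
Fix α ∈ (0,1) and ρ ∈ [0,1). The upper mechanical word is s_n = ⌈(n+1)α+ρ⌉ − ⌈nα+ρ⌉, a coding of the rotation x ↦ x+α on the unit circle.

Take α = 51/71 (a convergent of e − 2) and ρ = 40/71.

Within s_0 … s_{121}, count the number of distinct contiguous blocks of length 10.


11

t_n = ⌈(n·51+40)/71⌉ for n = 0 … 122:
  n=0…9: ⌈40/71⌉=1 ⌈91/71⌉=2 ⌈142/71⌉=2 ⌈193/71⌉=3 ⌈244/71⌉=4 ⌈295/71⌉=5 ⌈346/71⌉=5 ⌈397/71⌉=6 ⌈448/71⌉=7 ⌈499/71⌉=8
  n=10…19: ⌈550/71⌉=8 ⌈601/71⌉=9 ⌈652/71⌉=10 ⌈703/71⌉=10 ⌈754/71⌉=11 ⌈805/71⌉=12 ⌈856/71⌉=13 ⌈907/71⌉=13 ⌈958/71⌉=14 ⌈1009/71⌉=15
  n=20…29: ⌈1060/71⌉=15 ⌈1111/71⌉=16 ⌈1162/71⌉=17 ⌈1213/71⌉=18 ⌈1264/71⌉=18 ⌈1315/71⌉=19 ⌈1366/71⌉=20 ⌈1417/71⌉=20 ⌈1468/71⌉=21 ⌈1519/71⌉=22
  n=30…39: ⌈1570/71⌉=23 ⌈1621/71⌉=23 ⌈1672/71⌉=24 ⌈1723/71⌉=25 ⌈1774/71⌉=25 ⌈1825/71⌉=26 ⌈1876/71⌉=27 ⌈1927/71⌉=28 ⌈1978/71⌉=28 ⌈2029/71⌉=29
  n=40…49: ⌈2080/71⌉=30 ⌈2131/71⌉=31 ⌈2182/71⌉=31 ⌈2233/71⌉=32 ⌈2284/71⌉=33 ⌈2335/71⌉=33 ⌈2386/71⌉=34 ⌈2437/71⌉=35 ⌈2488/71⌉=36 ⌈2539/71⌉=36
  n=50…59: ⌈2590/71⌉=37 ⌈2641/71⌉=38 ⌈2692/71⌉=38 ⌈2743/71⌉=39 ⌈2794/71⌉=40 ⌈2845/71⌉=41 ⌈2896/71⌉=41 ⌈2947/71⌉=42 ⌈2998/71⌉=43 ⌈3049/71⌉=43
  n=60…69: ⌈3100/71⌉=44 ⌈3151/71⌉=45 ⌈3202/71⌉=46 ⌈3253/71⌉=46 ⌈3304/71⌉=47 ⌈3355/71⌉=48 ⌈3406/71⌉=48 ⌈3457/71⌉=49 ⌈3508/71⌉=50 ⌈3559/71⌉=51
  n=70…79: ⌈3610/71⌉=51 ⌈3661/71⌉=52 ⌈3712/71⌉=53 ⌈3763/71⌉=53 ⌈3814/71⌉=54 ⌈3865/71⌉=55 ⌈3916/71⌉=56 ⌈3967/71⌉=56 ⌈4018/71⌉=57 ⌈4069/71⌉=58
  n=80…89: ⌈4120/71⌉=59 ⌈4171/71⌉=59 ⌈4222/71⌉=60 ⌈4273/71⌉=61 ⌈4324/71⌉=61 ⌈4375/71⌉=62 ⌈4426/71⌉=63 ⌈4477/71⌉=64 ⌈4528/71⌉=64 ⌈4579/71⌉=65
  n=90…99: ⌈4630/71⌉=66 ⌈4681/71⌉=66 ⌈4732/71⌉=67 ⌈4783/71⌉=68 ⌈4834/71⌉=69 ⌈4885/71⌉=69 ⌈4936/71⌉=70 ⌈4987/71⌉=71 ⌈5038/71⌉=71 ⌈5089/71⌉=72
  n=100…109: ⌈5140/71⌉=73 ⌈5191/71⌉=74 ⌈5242/71⌉=74 ⌈5293/71⌉=75 ⌈5344/71⌉=76 ⌈5395/71⌉=76 ⌈5446/71⌉=77 ⌈5497/71⌉=78 ⌈5548/71⌉=79 ⌈5599/71⌉=79
  n=110…119: ⌈5650/71⌉=80 ⌈5701/71⌉=81 ⌈5752/71⌉=82 ⌈5803/71⌉=82 ⌈5854/71⌉=83 ⌈5905/71⌉=84 ⌈5956/71⌉=84 ⌈6007/71⌉=85 ⌈6058/71⌉=86 ⌈6109/71⌉=87
  n=120…122: ⌈6160/71⌉=87 ⌈6211/71⌉=88 ⌈6262/71⌉=89
s_n = t_(n+1) − t_n for n = 0 … 121 gives
prefix = 10111011101101110110111011011101101110111011011101101110110111011011101101110111011011101101110110111011011101110110111011
slide a length-10 window over [0..9] … [112..121] (113 windows); first occurrence of each distinct factor:
  [  0..  9] 1011101110
  [  1.. 10] 0111011101
  [  2.. 11] 1110111011
  [  3.. 12] 1101110110
  [  4.. 13] 1011101101
  [  5.. 14] 0111011011
  [  6.. 15] 1110110111
  [  7.. 16] 1101101110
  [  8.. 17] 1011011101
  [  9.. 18] 0110111011
  [ 31.. 40] 1101110111
  (the other 102 windows repeat one of these)
distinct factors: {0110111011, 0111011011, 0111011101, 1011011101, 1011101101, 1011101110, 1101101110, 1101110110, 1101110111, 1110110111, 1110111011}
count = 11  (Sturmian bound for length 10 is 11)
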